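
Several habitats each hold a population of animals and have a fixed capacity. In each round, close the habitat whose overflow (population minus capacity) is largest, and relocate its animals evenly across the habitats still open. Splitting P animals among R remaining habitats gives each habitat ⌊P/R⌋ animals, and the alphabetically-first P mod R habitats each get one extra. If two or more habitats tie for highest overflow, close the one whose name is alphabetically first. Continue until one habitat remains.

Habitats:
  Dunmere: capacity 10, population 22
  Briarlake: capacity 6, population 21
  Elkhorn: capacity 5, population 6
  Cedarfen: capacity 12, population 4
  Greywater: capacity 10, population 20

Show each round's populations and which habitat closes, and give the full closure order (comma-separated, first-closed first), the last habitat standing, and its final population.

Closure order: Briarlake, Dunmere, Greywater, Elkhorn
Last habitat: Cedarfen with 73 animals

Round 1: Briarlake=21 Cedarfen=4 Dunmere=22 Elkhorn=6 Greywater=20 → close Briarlake (overflow 15)
  21÷4 = 5 each, +1 to first 1
Round 2: Cedarfen=10 Dunmere=27 Elkhorn=11 Greywater=25 → close Dunmere (overflow 17)
  27÷3 = 9 each, +1 to first 0
Round 3: Cedarfen=19 Elkhorn=20 Greywater=34 → close Greywater (overflow 24)
  34÷2 = 17 each, +1 to first 0
Round 4: Cedarfen=36 Elkhorn=37 → close Elkhorn (overflow 32)
  37÷1 = 37 each, +1 to first 0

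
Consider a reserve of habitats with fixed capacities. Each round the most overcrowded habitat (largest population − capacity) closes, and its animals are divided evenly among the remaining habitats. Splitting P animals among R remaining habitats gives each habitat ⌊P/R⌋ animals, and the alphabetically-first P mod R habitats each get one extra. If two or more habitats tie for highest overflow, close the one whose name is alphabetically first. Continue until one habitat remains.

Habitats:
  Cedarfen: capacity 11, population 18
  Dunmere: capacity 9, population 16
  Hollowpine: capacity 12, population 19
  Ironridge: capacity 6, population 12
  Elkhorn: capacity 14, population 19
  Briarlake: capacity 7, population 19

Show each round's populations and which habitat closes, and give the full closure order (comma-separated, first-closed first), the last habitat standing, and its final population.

Closure order: Briarlake, Cedarfen, Dunmere, Hollowpine, Elkhorn
Last habitat: Ironridge with 103 animals

Round 1: Briarlake=19 Cedarfen=18 Dunmere=16 Elkhorn=19 Hollowpine=19 Ironridge=12 → close Briarlake (overflow 12)
  19÷5 = 3 each, +1 to first 4
Round 2: Cedarfen=22 Dunmere=20 Elkhorn=23 Hollowpine=23 Ironridge=15 → close Cedarfen (overflow 11)
  22÷4 = 5 each, +1 to first 2
Round 3: Dunmere=26 Elkhorn=29 Hollowpine=28 Ironridge=20 → close Dunmere (overflow 17)
  26÷3 = 8 each, +1 to first 2
Round 4: Elkhorn=38 Hollowpine=37 Ironridge=28 → close Hollowpine (overflow 25)
  37÷2 = 18 each, +1 to first 1
Round 5: Elkhorn=57 Ironridge=46 → close Elkhorn (overflow 43)
  57÷1 = 57 each, +1 to first 0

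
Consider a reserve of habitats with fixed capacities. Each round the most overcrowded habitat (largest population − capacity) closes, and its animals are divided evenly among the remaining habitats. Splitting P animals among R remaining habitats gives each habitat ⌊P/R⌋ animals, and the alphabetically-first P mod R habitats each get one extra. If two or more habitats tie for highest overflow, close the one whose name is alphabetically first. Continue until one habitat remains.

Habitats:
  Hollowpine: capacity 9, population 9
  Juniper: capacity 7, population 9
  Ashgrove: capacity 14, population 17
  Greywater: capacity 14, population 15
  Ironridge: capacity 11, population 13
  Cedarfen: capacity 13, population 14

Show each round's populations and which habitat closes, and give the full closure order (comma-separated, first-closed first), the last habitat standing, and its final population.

Round 1: Ashgrove=17 Cedarfen=14 Greywater=15 Hollowpine=9 Ironridge=13 Juniper=9 → close Ashgrove (overflow 3)
  17÷5 = 3 each, +1 to first 2
Round 2: Cedarfen=18 Greywater=19 Hollowpine=12 Ironridge=16 Juniper=12 → close Cedarfen (overflow 5)
  18÷4 = 4 each, +1 to first 2
Round 3: Greywater=24 Hollowpine=17 Ironridge=20 Juniper=16 → close Greywater (overflow 10)
  24÷3 = 8 each, +1 to first 0
Round 4: Hollowpine=25 Ironridge=28 Juniper=24 → close Ironridge (overflow 17)
  28÷2 = 14 each, +1 to first 0
Round 5: Hollowpine=39 Juniper=38 → close Juniper (overflow 31)
  38÷1 = 38 each, +1 to first 0

Closure order: Ashgrove, Cedarfen, Greywater, Ironridge, Juniper
Last habitat: Hollowpine with 77 animals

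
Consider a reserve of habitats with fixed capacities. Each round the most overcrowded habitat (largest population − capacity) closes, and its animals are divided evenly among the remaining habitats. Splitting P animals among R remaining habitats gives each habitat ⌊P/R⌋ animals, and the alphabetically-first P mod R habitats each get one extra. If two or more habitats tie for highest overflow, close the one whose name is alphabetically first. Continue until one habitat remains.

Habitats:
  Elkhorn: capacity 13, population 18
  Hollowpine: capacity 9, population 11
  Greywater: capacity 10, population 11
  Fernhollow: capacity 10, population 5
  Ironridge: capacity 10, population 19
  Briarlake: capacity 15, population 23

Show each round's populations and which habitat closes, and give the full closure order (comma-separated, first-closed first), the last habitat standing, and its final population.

Closure order: Ironridge, Briarlake, Elkhorn, Greywater, Hollowpine
Last habitat: Fernhollow with 87 animals

Round 1: Briarlake=23 Elkhorn=18 Fernhollow=5 Greywater=11 Hollowpine=11 Ironridge=19 → close Ironridge (overflow 9)
  19÷5 = 3 each, +1 to first 4
Round 2: Briarlake=27 Elkhorn=22 Fernhollow=9 Greywater=15 Hollowpine=14 → close Briarlake (overflow 12)
  27÷4 = 6 each, +1 to first 3
Round 3: Elkhorn=29 Fernhollow=16 Greywater=22 Hollowpine=20 → close Elkhorn (overflow 16)
  29÷3 = 9 each, +1 to first 2
Round 4: Fernhollow=26 Greywater=32 Hollowpine=29 → close Greywater (overflow 22)
  32÷2 = 16 each, +1 to first 0
Round 5: Fernhollow=42 Hollowpine=45 → close Hollowpine (overflow 36)
  45÷1 = 45 each, +1 to first 0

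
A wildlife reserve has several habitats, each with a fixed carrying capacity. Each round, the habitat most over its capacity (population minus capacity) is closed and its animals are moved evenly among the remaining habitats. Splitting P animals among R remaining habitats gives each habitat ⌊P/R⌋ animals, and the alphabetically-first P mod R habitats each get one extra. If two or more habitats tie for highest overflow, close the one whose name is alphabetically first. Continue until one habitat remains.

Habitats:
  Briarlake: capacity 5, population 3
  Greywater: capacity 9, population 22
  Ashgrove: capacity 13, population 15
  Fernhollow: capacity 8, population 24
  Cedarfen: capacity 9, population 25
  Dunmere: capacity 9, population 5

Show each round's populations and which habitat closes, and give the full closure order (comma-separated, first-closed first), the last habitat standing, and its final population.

Closure order: Cedarfen, Fernhollow, Greywater, Ashgrove, Briarlake
Last habitat: Dunmere with 94 animals

Round 1: Ashgrove=15 Briarlake=3 Cedarfen=25 Dunmere=5 Fernhollow=24 Greywater=22 → close Cedarfen (overflow 16)
  25÷5 = 5 each, +1 to first 0
Round 2: Ashgrove=20 Briarlake=8 Dunmere=10 Fernhollow=29 Greywater=27 → close Fernhollow (overflow 21)
  29÷4 = 7 each, +1 to first 1
Round 3: Ashgrove=28 Briarlake=15 Dunmere=17 Greywater=34 → close Greywater (overflow 25)
  34÷3 = 11 each, +1 to first 1
Round 4: Ashgrove=40 Briarlake=26 Dunmere=28 → close Ashgrove (overflow 27)
  40÷2 = 20 each, +1 to first 0
Round 5: Briarlake=46 Dunmere=48 → close Briarlake (overflow 41)
  46÷1 = 46 each, +1 to first 0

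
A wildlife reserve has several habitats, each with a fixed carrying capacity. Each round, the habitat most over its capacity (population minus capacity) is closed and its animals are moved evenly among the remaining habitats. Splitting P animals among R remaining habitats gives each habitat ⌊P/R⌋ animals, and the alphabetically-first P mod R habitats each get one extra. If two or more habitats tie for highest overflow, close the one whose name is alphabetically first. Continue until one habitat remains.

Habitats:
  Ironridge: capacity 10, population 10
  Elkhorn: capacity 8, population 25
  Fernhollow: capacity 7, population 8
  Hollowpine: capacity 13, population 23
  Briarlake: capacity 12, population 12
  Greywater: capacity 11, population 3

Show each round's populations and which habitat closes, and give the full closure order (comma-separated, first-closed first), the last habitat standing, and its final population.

Round 1: Briarlake=12 Elkhorn=25 Fernhollow=8 Greywater=3 Hollowpine=23 Ironridge=10 → close Elkhorn (overflow 17)
  25÷5 = 5 each, +1 to first 0
Round 2: Briarlake=17 Fernhollow=13 Greywater=8 Hollowpine=28 Ironridge=15 → close Hollowpine (overflow 15)
  28÷4 = 7 each, +1 to first 0
Round 3: Briarlake=24 Fernhollow=20 Greywater=15 Ironridge=22 → close Fernhollow (overflow 13)
  20÷3 = 6 each, +1 to first 2
Round 4: Briarlake=31 Greywater=22 Ironridge=28 → close Briarlake (overflow 19)
  31÷2 = 15 each, +1 to first 1
Round 5: Greywater=38 Ironridge=43 → close Ironridge (overflow 33)
  43÷1 = 43 each, +1 to first 0

Closure order: Elkhorn, Hollowpine, Fernhollow, Briarlake, Ironridge
Last habitat: Greywater with 81 animals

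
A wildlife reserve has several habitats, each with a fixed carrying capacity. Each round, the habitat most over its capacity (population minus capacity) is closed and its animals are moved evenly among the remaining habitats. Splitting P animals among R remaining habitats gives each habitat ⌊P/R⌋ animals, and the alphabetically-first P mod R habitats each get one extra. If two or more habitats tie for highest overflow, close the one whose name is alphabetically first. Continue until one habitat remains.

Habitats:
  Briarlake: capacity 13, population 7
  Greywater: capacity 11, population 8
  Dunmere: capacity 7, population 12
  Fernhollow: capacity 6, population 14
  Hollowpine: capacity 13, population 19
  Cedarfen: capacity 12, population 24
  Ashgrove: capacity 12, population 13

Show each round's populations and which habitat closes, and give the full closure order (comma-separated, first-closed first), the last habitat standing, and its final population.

Round 1: Ashgrove=13 Briarlake=7 Cedarfen=24 Dunmere=12 Fernhollow=14 Greywater=8 Hollowpine=19 → close Cedarfen (overflow 12)
  24÷6 = 4 each, +1 to first 0
Round 2: Ashgrove=17 Briarlake=11 Dunmere=16 Fernhollow=18 Greywater=12 Hollowpine=23 → close Fernhollow (overflow 12)
  18÷5 = 3 each, +1 to first 3
Round 3: Ashgrove=21 Briarlake=15 Dunmere=20 Greywater=15 Hollowpine=26 → close Dunmere (overflow 13)
  20÷4 = 5 each, +1 to first 0
Round 4: Ashgrove=26 Briarlake=20 Greywater=20 Hollowpine=31 → close Hollowpine (overflow 18)
  31÷3 = 10 each, +1 to first 1
Round 5: Ashgrove=37 Briarlake=30 Greywater=30 → close Ashgrove (overflow 25)
  37÷2 = 18 each, +1 to first 1
Round 6: Briarlake=49 Greywater=48 → close Greywater (overflow 37)
  48÷1 = 48 each, +1 to first 0

Closure order: Cedarfen, Fernhollow, Dunmere, Hollowpine, Ashgrove, Greywater
Last habitat: Briarlake with 97 animals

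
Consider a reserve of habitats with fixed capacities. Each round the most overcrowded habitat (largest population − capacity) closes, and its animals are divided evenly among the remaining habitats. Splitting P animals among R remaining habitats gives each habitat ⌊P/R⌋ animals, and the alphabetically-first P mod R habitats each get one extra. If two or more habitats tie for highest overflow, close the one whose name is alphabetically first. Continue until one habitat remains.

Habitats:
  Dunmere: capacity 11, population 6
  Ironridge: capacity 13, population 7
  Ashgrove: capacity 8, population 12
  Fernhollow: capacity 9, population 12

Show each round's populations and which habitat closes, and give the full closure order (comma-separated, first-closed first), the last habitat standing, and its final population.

Closure order: Ashgrove, Fernhollow, Dunmere
Last habitat: Ironridge with 37 animals

Round 1: Ashgrove=12 Dunmere=6 Fernhollow=12 Ironridge=7 → close Ashgrove (overflow 4)
  12÷3 = 4 each, +1 to first 0
Round 2: Dunmere=10 Fernhollow=16 Ironridge=11 → close Fernhollow (overflow 7)
  16÷2 = 8 each, +1 to first 0
Round 3: Dunmere=18 Ironridge=19 → close Dunmere (overflow 7)
  18÷1 = 18 each, +1 to first 0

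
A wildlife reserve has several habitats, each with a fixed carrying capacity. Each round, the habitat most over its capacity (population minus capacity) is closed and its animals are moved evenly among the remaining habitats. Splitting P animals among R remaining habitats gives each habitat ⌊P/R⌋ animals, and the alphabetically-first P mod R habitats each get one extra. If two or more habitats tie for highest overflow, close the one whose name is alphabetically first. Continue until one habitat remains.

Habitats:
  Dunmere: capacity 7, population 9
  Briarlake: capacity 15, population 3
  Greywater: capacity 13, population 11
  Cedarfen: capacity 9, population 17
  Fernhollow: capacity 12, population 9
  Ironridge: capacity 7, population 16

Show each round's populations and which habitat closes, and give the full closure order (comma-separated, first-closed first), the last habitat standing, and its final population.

Closure order: Ironridge, Cedarfen, Dunmere, Fernhollow, Greywater
Last habitat: Briarlake with 65 animals

Round 1: Briarlake=3 Cedarfen=17 Dunmere=9 Fernhollow=9 Greywater=11 Ironridge=16 → close Ironridge (overflow 9)
  16÷5 = 3 each, +1 to first 1
Round 2: Briarlake=7 Cedarfen=20 Dunmere=12 Fernhollow=12 Greywater=14 → close Cedarfen (overflow 11)
  20÷4 = 5 each, +1 to first 0
Round 3: Briarlake=12 Dunmere=17 Fernhollow=17 Greywater=19 → close Dunmere (overflow 10)
  17÷3 = 5 each, +1 to first 2
Round 4: Briarlake=18 Fernhollow=23 Greywater=24 → close Fernhollow (overflow 11)
  23÷2 = 11 each, +1 to first 1
Round 5: Briarlake=30 Greywater=35 → close Greywater (overflow 22)
  35÷1 = 35 each, +1 to first 0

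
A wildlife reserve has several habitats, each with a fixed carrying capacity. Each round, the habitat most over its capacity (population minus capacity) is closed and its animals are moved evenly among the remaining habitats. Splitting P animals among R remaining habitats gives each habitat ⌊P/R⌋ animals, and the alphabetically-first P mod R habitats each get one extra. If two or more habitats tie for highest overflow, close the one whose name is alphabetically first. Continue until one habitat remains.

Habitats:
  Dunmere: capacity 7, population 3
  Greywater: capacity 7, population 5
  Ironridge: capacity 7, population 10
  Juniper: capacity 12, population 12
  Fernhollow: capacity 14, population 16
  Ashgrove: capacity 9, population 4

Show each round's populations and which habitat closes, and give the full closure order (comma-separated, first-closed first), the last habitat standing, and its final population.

Closure order: Ironridge, Fernhollow, Juniper, Greywater, Ashgrove
Last habitat: Dunmere with 50 animals

Round 1: Ashgrove=4 Dunmere=3 Fernhollow=16 Greywater=5 Ironridge=10 Juniper=12 → close Ironridge (overflow 3)
  10÷5 = 2 each, +1 to first 0
Round 2: Ashgrove=6 Dunmere=5 Fernhollow=18 Greywater=7 Juniper=14 → close Fernhollow (overflow 4)
  18÷4 = 4 each, +1 to first 2
Round 3: Ashgrove=11 Dunmere=10 Greywater=11 Juniper=18 → close Juniper (overflow 6)
  18÷3 = 6 each, +1 to first 0
Round 4: Ashgrove=17 Dunmere=16 Greywater=17 → close Greywater (overflow 10)
  17÷2 = 8 each, +1 to first 1
Round 5: Ashgrove=26 Dunmere=24 → close Ashgrove (overflow 17)
  26÷1 = 26 each, +1 to first 0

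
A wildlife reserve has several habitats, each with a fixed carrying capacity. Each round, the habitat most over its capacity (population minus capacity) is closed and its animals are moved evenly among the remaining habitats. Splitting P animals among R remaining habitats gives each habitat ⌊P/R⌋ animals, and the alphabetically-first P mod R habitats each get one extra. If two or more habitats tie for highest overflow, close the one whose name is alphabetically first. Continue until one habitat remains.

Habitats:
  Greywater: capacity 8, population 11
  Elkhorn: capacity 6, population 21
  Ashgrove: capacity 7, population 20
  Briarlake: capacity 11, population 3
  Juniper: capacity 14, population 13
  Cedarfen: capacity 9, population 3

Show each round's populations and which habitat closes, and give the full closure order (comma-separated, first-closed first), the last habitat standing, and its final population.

Round 1: Ashgrove=20 Briarlake=3 Cedarfen=3 Elkhorn=21 Greywater=11 Juniper=13 → close Elkhorn (overflow 15)
  21÷5 = 4 each, +1 to first 1
Round 2: Ashgrove=25 Briarlake=7 Cedarfen=7 Greywater=15 Juniper=17 → close Ashgrove (overflow 18)
  25÷4 = 6 each, +1 to first 1
Round 3: Briarlake=14 Cedarfen=13 Greywater=21 Juniper=23 → close Greywater (overflow 13)
  21÷3 = 7 each, +1 to first 0
Round 4: Briarlake=21 Cedarfen=20 Juniper=30 → close Juniper (overflow 16)
  30÷2 = 15 each, +1 to first 0
Round 5: Briarlake=36 Cedarfen=35 → close Cedarfen (overflow 26)
  35÷1 = 35 each, +1 to first 0

Closure order: Elkhorn, Ashgrove, Greywater, Juniper, Cedarfen
Last habitat: Briarlake with 71 animals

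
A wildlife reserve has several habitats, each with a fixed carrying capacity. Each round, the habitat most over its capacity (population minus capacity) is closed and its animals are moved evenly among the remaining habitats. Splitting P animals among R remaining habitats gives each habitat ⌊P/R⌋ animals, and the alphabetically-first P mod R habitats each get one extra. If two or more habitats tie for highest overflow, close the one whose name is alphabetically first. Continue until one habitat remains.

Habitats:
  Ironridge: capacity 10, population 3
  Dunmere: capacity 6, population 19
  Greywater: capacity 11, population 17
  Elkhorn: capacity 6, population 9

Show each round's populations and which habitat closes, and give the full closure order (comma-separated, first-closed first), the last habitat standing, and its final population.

Round 1: Dunmere=19 Elkhorn=9 Greywater=17 Ironridge=3 → close Dunmere (overflow 13)
  19÷3 = 6 each, +1 to first 1
Round 2: Elkhorn=16 Greywater=23 Ironridge=9 → close Greywater (overflow 12)
  23÷2 = 11 each, +1 to first 1
Round 3: Elkhorn=28 Ironridge=20 → close Elkhorn (overflow 22)
  28÷1 = 28 each, +1 to first 0

Closure order: Dunmere, Greywater, Elkhorn
Last habitat: Ironridge with 48 animals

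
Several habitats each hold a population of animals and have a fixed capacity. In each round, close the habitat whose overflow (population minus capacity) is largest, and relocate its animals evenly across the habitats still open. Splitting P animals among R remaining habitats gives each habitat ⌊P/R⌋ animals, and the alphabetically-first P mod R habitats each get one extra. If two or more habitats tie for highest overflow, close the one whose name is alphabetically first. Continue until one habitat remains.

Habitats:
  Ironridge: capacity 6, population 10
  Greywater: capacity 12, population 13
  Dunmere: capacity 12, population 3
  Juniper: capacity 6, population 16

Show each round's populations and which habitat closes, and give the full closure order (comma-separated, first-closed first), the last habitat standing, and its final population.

Closure order: Juniper, Ironridge, Greywater
Last habitat: Dunmere with 42 animals

Round 1: Dunmere=3 Greywater=13 Ironridge=10 Juniper=16 → close Juniper (overflow 10)
  16÷3 = 5 each, +1 to first 1
Round 2: Dunmere=9 Greywater=18 Ironridge=15 → close Ironridge (overflow 9)
  15÷2 = 7 each, +1 to first 1
Round 3: Dunmere=17 Greywater=25 → close Greywater (overflow 13)
  25÷1 = 25 each, +1 to first 0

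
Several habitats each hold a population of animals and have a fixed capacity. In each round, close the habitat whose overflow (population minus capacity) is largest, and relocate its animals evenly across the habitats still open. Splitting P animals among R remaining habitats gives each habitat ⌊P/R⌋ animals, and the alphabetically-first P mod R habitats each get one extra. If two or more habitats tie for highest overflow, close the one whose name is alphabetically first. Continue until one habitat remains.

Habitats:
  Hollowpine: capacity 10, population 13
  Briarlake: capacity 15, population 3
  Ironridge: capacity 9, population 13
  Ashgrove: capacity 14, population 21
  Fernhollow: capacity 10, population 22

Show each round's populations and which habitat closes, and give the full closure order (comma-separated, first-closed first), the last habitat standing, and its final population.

Closure order: Fernhollow, Ashgrove, Ironridge, Hollowpine
Last habitat: Briarlake with 72 animals

Round 1: Ashgrove=21 Briarlake=3 Fernhollow=22 Hollowpine=13 Ironridge=13 → close Fernhollow (overflow 12)
  22÷4 = 5 each, +1 to first 2
Round 2: Ashgrove=27 Briarlake=9 Hollowpine=18 Ironridge=18 → close Ashgrove (overflow 13)
  27÷3 = 9 each, +1 to first 0
Round 3: Briarlake=18 Hollowpine=27 Ironridge=27 → close Ironridge (overflow 18)
  27÷2 = 13 each, +1 to first 1
Round 4: Briarlake=32 Hollowpine=40 → close Hollowpine (overflow 30)
  40÷1 = 40 each, +1 to first 0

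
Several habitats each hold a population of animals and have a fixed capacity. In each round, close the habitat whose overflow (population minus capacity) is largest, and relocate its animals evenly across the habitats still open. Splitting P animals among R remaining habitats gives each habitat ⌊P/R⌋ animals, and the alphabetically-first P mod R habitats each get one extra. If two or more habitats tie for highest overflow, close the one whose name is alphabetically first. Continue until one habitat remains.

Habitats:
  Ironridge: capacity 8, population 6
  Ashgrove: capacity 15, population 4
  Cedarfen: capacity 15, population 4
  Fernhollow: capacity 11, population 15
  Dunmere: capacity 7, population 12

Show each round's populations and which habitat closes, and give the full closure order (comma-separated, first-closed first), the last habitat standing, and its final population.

Round 1: Ashgrove=4 Cedarfen=4 Dunmere=12 Fernhollow=15 Ironridge=6 → close Dunmere (overflow 5)
  12÷4 = 3 each, +1 to first 0
Round 2: Ashgrove=7 Cedarfen=7 Fernhollow=18 Ironridge=9 → close Fernhollow (overflow 7)
  18÷3 = 6 each, +1 to first 0
Round 3: Ashgrove=13 Cedarfen=13 Ironridge=15 → close Ironridge (overflow 7)
  15÷2 = 7 each, +1 to first 1
Round 4: Ashgrove=21 Cedarfen=20 → close Ashgrove (overflow 6)
  21÷1 = 21 each, +1 to first 0

Closure order: Dunmere, Fernhollow, Ironridge, Ashgrove
Last habitat: Cedarfen with 41 animals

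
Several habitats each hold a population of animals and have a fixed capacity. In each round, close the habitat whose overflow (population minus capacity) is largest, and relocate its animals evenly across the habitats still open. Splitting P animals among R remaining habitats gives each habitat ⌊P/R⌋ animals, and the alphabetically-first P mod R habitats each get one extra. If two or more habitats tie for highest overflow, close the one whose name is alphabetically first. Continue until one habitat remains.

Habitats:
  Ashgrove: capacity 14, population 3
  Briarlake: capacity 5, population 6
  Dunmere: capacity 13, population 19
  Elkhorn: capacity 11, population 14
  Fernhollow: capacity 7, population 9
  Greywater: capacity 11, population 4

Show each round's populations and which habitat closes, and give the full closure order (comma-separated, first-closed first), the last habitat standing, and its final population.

Closure order: Dunmere, Elkhorn, Briarlake, Fernhollow, Greywater
Last habitat: Ashgrove with 55 animals

Round 1: Ashgrove=3 Briarlake=6 Dunmere=19 Elkhorn=14 Fernhollow=9 Greywater=4 → close Dunmere (overflow 6)
  19÷5 = 3 each, +1 to first 4
Round 2: Ashgrove=7 Briarlake=10 Elkhorn=18 Fernhollow=13 Greywater=7 → close Elkhorn (overflow 7)
  18÷4 = 4 each, +1 to first 2
Round 3: Ashgrove=12 Briarlake=15 Fernhollow=17 Greywater=11 → close Briarlake (overflow 10)
  15÷3 = 5 each, +1 to first 0
Round 4: Ashgrove=17 Fernhollow=22 Greywater=16 → close Fernhollow (overflow 15)
  22÷2 = 11 each, +1 to first 0
Round 5: Ashgrove=28 Greywater=27 → close Greywater (overflow 16)
  27÷1 = 27 each, +1 to first 0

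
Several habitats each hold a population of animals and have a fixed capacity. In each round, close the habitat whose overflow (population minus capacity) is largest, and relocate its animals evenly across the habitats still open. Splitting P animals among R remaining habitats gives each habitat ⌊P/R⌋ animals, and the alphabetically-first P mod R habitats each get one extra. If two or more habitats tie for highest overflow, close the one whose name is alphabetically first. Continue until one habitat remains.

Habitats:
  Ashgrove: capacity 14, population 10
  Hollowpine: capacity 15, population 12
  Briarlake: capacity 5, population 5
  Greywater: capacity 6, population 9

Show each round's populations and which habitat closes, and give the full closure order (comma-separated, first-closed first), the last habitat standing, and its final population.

Round 1: Ashgrove=10 Briarlake=5 Greywater=9 Hollowpine=12 → close Greywater (overflow 3)
  9÷3 = 3 each, +1 to first 0
Round 2: Ashgrove=13 Briarlake=8 Hollowpine=15 → close Briarlake (overflow 3)
  8÷2 = 4 each, +1 to first 0
Round 3: Ashgrove=17 Hollowpine=19 → close Hollowpine (overflow 4)
  19÷1 = 19 each, +1 to first 0

Closure order: Greywater, Briarlake, Hollowpine
Last habitat: Ashgrove with 36 animals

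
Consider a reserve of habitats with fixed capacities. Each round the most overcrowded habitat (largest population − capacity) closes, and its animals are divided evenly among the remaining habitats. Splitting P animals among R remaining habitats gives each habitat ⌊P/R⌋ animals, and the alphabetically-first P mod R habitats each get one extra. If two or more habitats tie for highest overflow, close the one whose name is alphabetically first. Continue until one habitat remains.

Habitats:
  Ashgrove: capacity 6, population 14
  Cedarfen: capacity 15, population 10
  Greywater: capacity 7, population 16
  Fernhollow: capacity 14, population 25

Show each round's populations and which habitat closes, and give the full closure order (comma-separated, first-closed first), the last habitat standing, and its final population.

Closure order: Fernhollow, Ashgrove, Greywater
Last habitat: Cedarfen with 65 animals

Round 1: Ashgrove=14 Cedarfen=10 Fernhollow=25 Greywater=16 → close Fernhollow (overflow 11)
  25÷3 = 8 each, +1 to first 1
Round 2: Ashgrove=23 Cedarfen=18 Greywater=24 → close Ashgrove (overflow 17)
  23÷2 = 11 each, +1 to first 1
Round 3: Cedarfen=30 Greywater=35 → close Greywater (overflow 28)
  35÷1 = 35 each, +1 to first 0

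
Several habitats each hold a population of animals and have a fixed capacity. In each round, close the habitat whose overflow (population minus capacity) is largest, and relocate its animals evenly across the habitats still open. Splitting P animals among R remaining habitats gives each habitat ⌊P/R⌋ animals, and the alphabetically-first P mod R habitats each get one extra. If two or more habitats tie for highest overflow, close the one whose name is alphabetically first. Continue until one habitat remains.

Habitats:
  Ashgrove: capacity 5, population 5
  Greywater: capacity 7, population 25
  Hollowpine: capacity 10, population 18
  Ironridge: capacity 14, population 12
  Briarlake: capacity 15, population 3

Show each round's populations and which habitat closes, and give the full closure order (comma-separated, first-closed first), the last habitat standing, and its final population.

Closure order: Greywater, Hollowpine, Ashgrove, Ironridge
Last habitat: Briarlake with 63 animals

Round 1: Ashgrove=5 Briarlake=3 Greywater=25 Hollowpine=18 Ironridge=12 → close Greywater (overflow 18)
  25÷4 = 6 each, +1 to first 1
Round 2: Ashgrove=12 Briarlake=9 Hollowpine=24 Ironridge=18 → close Hollowpine (overflow 14)
  24÷3 = 8 each, +1 to first 0
Round 3: Ashgrove=20 Briarlake=17 Ironridge=26 → close Ashgrove (overflow 15)
  20÷2 = 10 each, +1 to first 0
Round 4: Briarlake=27 Ironridge=36 → close Ironridge (overflow 22)
  36÷1 = 36 each, +1 to first 0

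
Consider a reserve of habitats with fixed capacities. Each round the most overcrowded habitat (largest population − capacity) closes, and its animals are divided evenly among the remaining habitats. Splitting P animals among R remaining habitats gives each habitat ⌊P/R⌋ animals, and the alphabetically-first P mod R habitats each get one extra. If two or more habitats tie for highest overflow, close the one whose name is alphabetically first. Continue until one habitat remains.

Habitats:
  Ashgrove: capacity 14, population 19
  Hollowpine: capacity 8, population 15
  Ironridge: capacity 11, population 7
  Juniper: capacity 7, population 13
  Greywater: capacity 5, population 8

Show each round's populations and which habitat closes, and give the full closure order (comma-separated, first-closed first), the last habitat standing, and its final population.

Closure order: Hollowpine, Ashgrove, Juniper, Greywater
Last habitat: Ironridge with 62 animals

Round 1: Ashgrove=19 Greywater=8 Hollowpine=15 Ironridge=7 Juniper=13 → close Hollowpine (overflow 7)
  15÷4 = 3 each, +1 to first 3
Round 2: Ashgrove=23 Greywater=12 Ironridge=11 Juniper=16 → close Ashgrove (overflow 9)
  23÷3 = 7 each, +1 to first 2
Round 3: Greywater=20 Ironridge=19 Juniper=23 → close Juniper (overflow 16)
  23÷2 = 11 each, +1 to first 1
Round 4: Greywater=32 Ironridge=30 → close Greywater (overflow 27)
  32÷1 = 32 each, +1 to first 0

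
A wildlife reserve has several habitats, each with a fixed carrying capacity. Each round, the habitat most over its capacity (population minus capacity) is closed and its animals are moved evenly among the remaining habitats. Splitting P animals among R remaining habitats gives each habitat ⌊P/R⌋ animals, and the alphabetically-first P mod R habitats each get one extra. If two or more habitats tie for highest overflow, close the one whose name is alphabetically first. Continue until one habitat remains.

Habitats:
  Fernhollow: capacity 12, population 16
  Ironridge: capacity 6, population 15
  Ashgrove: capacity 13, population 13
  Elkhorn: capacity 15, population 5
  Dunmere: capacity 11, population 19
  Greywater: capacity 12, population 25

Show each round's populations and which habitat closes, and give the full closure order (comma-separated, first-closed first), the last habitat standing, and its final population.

Closure order: Greywater, Ironridge, Dunmere, Fernhollow, Ashgrove
Last habitat: Elkhorn with 93 animals

Round 1: Ashgrove=13 Dunmere=19 Elkhorn=5 Fernhollow=16 Greywater=25 Ironridge=15 → close Greywater (overflow 13)
  25÷5 = 5 each, +1 to first 0
Round 2: Ashgrove=18 Dunmere=24 Elkhorn=10 Fernhollow=21 Ironridge=20 → close Ironridge (overflow 14)
  20÷4 = 5 each, +1 to first 0
Round 3: Ashgrove=23 Dunmere=29 Elkhorn=15 Fernhollow=26 → close Dunmere (overflow 18)
  29÷3 = 9 each, +1 to first 2
Round 4: Ashgrove=33 Elkhorn=25 Fernhollow=35 → close Fernhollow (overflow 23)
  35÷2 = 17 each, +1 to first 1
Round 5: Ashgrove=51 Elkhorn=42 → close Ashgrove (overflow 38)
  51÷1 = 51 each, +1 to first 0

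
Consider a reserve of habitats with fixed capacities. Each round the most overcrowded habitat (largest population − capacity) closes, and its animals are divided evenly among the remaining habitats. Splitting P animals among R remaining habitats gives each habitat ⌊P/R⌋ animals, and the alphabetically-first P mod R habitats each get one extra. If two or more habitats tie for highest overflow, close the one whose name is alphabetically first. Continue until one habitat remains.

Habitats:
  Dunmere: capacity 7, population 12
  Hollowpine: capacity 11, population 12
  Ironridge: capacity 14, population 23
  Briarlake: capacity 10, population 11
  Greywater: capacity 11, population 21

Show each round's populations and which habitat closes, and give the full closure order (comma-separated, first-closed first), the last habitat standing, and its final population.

Round 1: Briarlake=11 Dunmere=12 Greywater=21 Hollowpine=12 Ironridge=23 → close Greywater (overflow 10)
  21÷4 = 5 each, +1 to first 1
Round 2: Briarlake=17 Dunmere=17 Hollowpine=17 Ironridge=28 → close Ironridge (overflow 14)
  28÷3 = 9 each, +1 to first 1
Round 3: Briarlake=27 Dunmere=26 Hollowpine=26 → close Dunmere (overflow 19)
  26÷2 = 13 each, +1 to first 0
Round 4: Briarlake=40 Hollowpine=39 → close Briarlake (overflow 30)
  40÷1 = 40 each, +1 to first 0

Closure order: Greywater, Ironridge, Dunmere, Briarlake
Last habitat: Hollowpine with 79 animals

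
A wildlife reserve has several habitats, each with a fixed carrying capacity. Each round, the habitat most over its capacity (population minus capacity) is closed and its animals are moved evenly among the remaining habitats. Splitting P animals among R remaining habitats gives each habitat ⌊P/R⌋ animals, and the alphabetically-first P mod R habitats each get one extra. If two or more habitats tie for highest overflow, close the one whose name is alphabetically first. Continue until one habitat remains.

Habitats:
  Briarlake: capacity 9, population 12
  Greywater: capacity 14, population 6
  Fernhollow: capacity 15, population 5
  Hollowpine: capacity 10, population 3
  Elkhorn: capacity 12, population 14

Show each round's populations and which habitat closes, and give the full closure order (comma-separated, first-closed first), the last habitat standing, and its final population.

Round 1: Briarlake=12 Elkhorn=14 Fernhollow=5 Greywater=6 Hollowpine=3 → close Briarlake (overflow 3)
  12÷4 = 3 each, +1 to first 0
Round 2: Elkhorn=17 Fernhollow=8 Greywater=9 Hollowpine=6 → close Elkhorn (overflow 5)
  17÷3 = 5 each, +1 to first 2
Round 3: Fernhollow=14 Greywater=15 Hollowpine=11 → close Greywater (overflow 1)
  15÷2 = 7 each, +1 to first 1
Round 4: Fernhollow=22 Hollowpine=18 → close Hollowpine (overflow 8)
  18÷1 = 18 each, +1 to first 0

Closure order: Briarlake, Elkhorn, Greywater, Hollowpine
Last habitat: Fernhollow with 40 animals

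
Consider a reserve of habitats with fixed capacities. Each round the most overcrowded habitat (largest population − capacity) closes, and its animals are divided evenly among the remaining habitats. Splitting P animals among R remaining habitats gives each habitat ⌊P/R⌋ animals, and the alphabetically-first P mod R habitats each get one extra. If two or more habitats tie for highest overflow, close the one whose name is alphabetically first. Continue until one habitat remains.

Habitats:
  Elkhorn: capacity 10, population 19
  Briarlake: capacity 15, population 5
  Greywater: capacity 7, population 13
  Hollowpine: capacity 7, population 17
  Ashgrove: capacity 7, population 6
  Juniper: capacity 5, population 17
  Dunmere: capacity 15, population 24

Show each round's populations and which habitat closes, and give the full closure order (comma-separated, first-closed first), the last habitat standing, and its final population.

Closure order: Juniper, Dunmere, Elkhorn, Hollowpine, Greywater, Ashgrove
Last habitat: Briarlake with 101 animals

Round 1: Ashgrove=6 Briarlake=5 Dunmere=24 Elkhorn=19 Greywater=13 Hollowpine=17 Juniper=17 → close Juniper (overflow 12)
  17÷6 = 2 each, +1 to first 5
Round 2: Ashgrove=9 Briarlake=8 Dunmere=27 Elkhorn=22 Greywater=16 Hollowpine=19 → close Dunmere (overflow 12)
  27÷5 = 5 each, +1 to first 2
Round 3: Ashgrove=15 Briarlake=14 Elkhorn=27 Greywater=21 Hollowpine=24 → close Elkhorn (overflow 17)
  27÷4 = 6 each, +1 to first 3
Round 4: Ashgrove=22 Briarlake=21 Greywater=28 Hollowpine=30 → close Hollowpine (overflow 23)
  30÷3 = 10 each, +1 to first 0
Round 5: Ashgrove=32 Briarlake=31 Greywater=38 → close Greywater (overflow 31)
  38÷2 = 19 each, +1 to first 0
Round 6: Ashgrove=51 Briarlake=50 → close Ashgrove (overflow 44)
  51÷1 = 51 each, +1 to first 0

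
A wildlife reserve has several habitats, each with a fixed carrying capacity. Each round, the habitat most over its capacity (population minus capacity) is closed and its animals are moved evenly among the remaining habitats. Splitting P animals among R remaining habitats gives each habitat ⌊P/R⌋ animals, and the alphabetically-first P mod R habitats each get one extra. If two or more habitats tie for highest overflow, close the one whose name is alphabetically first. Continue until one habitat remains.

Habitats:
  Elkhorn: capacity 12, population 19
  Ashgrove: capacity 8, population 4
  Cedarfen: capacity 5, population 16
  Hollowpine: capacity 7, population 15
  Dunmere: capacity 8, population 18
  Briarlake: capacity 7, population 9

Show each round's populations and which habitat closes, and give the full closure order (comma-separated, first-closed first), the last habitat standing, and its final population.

Closure order: Cedarfen, Dunmere, Hollowpine, Elkhorn, Briarlake
Last habitat: Ashgrove with 81 animals

Round 1: Ashgrove=4 Briarlake=9 Cedarfen=16 Dunmere=18 Elkhorn=19 Hollowpine=15 → close Cedarfen (overflow 11)
  16÷5 = 3 each, +1 to first 1
Round 2: Ashgrove=8 Briarlake=12 Dunmere=21 Elkhorn=22 Hollowpine=18 → close Dunmere (overflow 13)
  21÷4 = 5 each, +1 to first 1
Round 3: Ashgrove=14 Briarlake=17 Elkhorn=27 Hollowpine=23 → close Hollowpine (overflow 16)
  23÷3 = 7 each, +1 to first 2
Round 4: Ashgrove=22 Briarlake=25 Elkhorn=34 → close Elkhorn (overflow 22)
  34÷2 = 17 each, +1 to first 0
Round 5: Ashgrove=39 Briarlake=42 → close Briarlake (overflow 35)
  42÷1 = 42 each, +1 to first 0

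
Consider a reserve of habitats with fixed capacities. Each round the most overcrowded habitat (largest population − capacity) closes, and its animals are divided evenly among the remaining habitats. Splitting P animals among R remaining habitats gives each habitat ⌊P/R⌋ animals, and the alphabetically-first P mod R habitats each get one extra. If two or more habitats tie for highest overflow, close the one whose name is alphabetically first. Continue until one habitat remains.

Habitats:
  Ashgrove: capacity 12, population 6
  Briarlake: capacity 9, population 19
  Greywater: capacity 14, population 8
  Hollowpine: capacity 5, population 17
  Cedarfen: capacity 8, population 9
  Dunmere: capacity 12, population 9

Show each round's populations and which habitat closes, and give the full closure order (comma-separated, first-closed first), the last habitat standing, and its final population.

Closure order: Hollowpine, Briarlake, Cedarfen, Dunmere, Ashgrove
Last habitat: Greywater with 68 animals

Round 1: Ashgrove=6 Briarlake=19 Cedarfen=9 Dunmere=9 Greywater=8 Hollowpine=17 → close Hollowpine (overflow 12)
  17÷5 = 3 each, +1 to first 2
Round 2: Ashgrove=10 Briarlake=23 Cedarfen=12 Dunmere=12 Greywater=11 → close Briarlake (overflow 14)
  23÷4 = 5 each, +1 to first 3
Round 3: Ashgrove=16 Cedarfen=18 Dunmere=18 Greywater=16 → close Cedarfen (overflow 10)
  18÷3 = 6 each, +1 to first 0
Round 4: Ashgrove=22 Dunmere=24 Greywater=22 → close Dunmere (overflow 12)
  24÷2 = 12 each, +1 to first 0
Round 5: Ashgrove=34 Greywater=34 → close Ashgrove (overflow 22)
  34÷1 = 34 each, +1 to first 0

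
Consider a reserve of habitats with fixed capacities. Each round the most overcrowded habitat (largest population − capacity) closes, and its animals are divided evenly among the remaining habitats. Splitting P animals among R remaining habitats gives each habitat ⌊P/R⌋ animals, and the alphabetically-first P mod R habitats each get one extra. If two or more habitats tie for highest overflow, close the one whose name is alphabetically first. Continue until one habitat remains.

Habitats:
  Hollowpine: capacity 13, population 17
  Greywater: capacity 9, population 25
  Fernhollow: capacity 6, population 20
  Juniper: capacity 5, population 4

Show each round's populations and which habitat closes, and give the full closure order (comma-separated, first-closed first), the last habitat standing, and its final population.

Round 1: Fernhollow=20 Greywater=25 Hollowpine=17 Juniper=4 → close Greywater (overflow 16)
  25÷3 = 8 each, +1 to first 1
Round 2: Fernhollow=29 Hollowpine=25 Juniper=12 → close Fernhollow (overflow 23)
  29÷2 = 14 each, +1 to first 1
Round 3: Hollowpine=40 Juniper=26 → close Hollowpine (overflow 27)
  40÷1 = 40 each, +1 to first 0

Closure order: Greywater, Fernhollow, Hollowpine
Last habitat: Juniper with 66 animals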